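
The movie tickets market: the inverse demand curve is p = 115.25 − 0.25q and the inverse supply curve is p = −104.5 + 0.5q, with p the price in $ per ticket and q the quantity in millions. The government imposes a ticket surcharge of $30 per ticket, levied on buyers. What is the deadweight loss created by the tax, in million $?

Deadweight loss = $600 million.

Inverting to q(p) form: qd = 461 − 4p; qs = 2p + 209.
Without the tax, 461 − 4p = 2p + 209 gives 6p = 252, so p* = $42 and q* = 293.
With the tax collected from buyers, demand (in seller-price terms) shifts: qd = 461 − 4(p + 30).
New equilibrium: buyers pay $52, producers receive $22, q = 253. (Wedge: pb − ps = 30.)
Quantity falls by |ΔQ| = |293 − 253| = 40.
DWL = ½ · t · |ΔQ| = ½ · 30 · 40 = $600.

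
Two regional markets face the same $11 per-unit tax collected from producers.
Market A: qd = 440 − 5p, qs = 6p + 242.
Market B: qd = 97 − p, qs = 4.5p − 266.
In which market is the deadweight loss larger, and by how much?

Market A: pre-tax p* = $18, q* = 350; post-tax q = 320; deadweight loss = $165.
Market B: pre-tax p* = $66, q* = 31; post-tax q = 22; deadweight loss = $49.5.
Difference: $165 vs $49.5 → market A is larger by $115.5.

Market A, by $115.5.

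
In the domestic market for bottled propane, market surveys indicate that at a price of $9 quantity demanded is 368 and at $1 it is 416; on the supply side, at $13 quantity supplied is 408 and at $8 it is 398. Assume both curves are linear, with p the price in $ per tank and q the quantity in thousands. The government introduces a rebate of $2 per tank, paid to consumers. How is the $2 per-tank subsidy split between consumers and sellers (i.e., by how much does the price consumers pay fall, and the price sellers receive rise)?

Demand slope: (416 − 368)/(1 − 9) = -6, so qd = 422 − 6p.
Supply slope: (398 − 408)/(8 − 13) = 2, so qs = 2p + 382.
Before the subsidy: set 422 − 6p = 2p + 382 → p* = $5, q* = 392.
With a per-unit subsidy paid to consumers, each effectively pays p − 2, so demand becomes qd = 422 − 6(p − 2).
Solving gives q = 395 with consumers paying $4.5 and sellers receiving $6.5 (the $2 wedge).
Gain to consumers: $0.5; to sellers: $1.5. (They sum to $2.)

Consumers gain $0.5 per tank; sellers gain $1.5 per tank.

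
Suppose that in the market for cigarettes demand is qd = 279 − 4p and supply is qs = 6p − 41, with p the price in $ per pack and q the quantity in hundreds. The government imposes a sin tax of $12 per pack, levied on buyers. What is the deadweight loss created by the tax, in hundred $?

Deadweight loss = $172.8 hundred.

Without the tax, 279 − 4p = 6p − 41 gives 10p = 320, so p* = $32 and q* = 151.
With the tax collected from buyers, demand (in seller-price terms) shifts: qd = 279 − 4(p + 12).
Solving gives q = 122.2 with buyers paying $39.2 and suppliers receiving $27.2 (the $12 wedge).
Quantity falls by |ΔQ| = |151 − 122.2| = 28.8.
DWL = ½ · t · |ΔQ| = ½ · 12 · 28.8 = $172.8.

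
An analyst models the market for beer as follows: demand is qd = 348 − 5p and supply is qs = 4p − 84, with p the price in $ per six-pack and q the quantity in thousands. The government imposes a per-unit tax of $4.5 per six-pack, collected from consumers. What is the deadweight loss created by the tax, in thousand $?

Before the tax: set 348 − 5p = 4p − 84 → p* = $48, q* = 108.
With the tax collected from consumers, demand (in seller-price terms) shifts: qd = 348 − 5(p + 4.5).
New equilibrium: consumers pay $50, producers receive $45.5, q = 98. (Wedge: pb − ps = 4.5.)
Quantity falls by |ΔQ| = |108 − 98| = 10.
DWL = ½ · t · |ΔQ| = ½ · 4.5 · 10 = $22.5.

Deadweight loss = $22.5 thousand.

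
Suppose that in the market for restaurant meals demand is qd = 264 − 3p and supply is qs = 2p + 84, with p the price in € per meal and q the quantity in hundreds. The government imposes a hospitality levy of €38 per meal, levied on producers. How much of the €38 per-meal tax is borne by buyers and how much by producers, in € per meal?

Before the tax: set 264 − 3p = 2p + 84 → p* = €36, q* = 156.
With the tax collected from producers, supply shifts: qs = 2(p − 38) + 84.
Solving gives q = 110.4 with buyers paying €51.2 and producers receiving €13.2 (the €38 wedge).
Burden on buyers: €15.2; on producers: €22.8. (They sum to €38.)
The less price-elastic side of the market bears the larger share of a per-unit tax.

Buyers bear €15.2 per meal; producers bear €22.8 per meal.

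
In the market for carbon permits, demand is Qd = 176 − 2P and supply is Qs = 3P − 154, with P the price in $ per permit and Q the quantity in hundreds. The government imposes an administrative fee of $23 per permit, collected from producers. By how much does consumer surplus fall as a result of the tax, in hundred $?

Consumer surplus falls by $416.76 hundred.

Before the tax: set 176 − 2P = 3P − 154 → P* = $66, Q* = 44.
With the tax collected from producers, supply shifts: Qs = 3(P − 23) − 154.
Solving gives Q = 16.4 with consumers paying $79.8 and producers receiving $56.8 (the $23 wedge).
ΔCS is the trapezoid between Q = 16.4 and Q = 44 of height $13.8: ½ · (44 + 16.4) · 13.8 = $416.76.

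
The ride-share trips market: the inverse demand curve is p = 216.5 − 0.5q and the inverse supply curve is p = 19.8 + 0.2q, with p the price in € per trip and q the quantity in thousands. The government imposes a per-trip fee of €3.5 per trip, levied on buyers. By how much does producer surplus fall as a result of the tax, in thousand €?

Inverting to q(p) form: qd = 433 − 2p; qs = 5p − 99.
Before the tax: set 433 − 2p = 5p − 99 → p* = €76, q* = 281.
With the tax collected from buyers, demand (in seller-price terms) shifts: qd = 433 − 2(p + 3.5).
New equilibrium: buyers pay €78.5, producers receive €75, q = 276. (Wedge: pb − ps = 3.5.)
ΔPS is the trapezoid between Q = 276 and Q = 281 of height €1: ½ · (281 + 276) · 1 = €278.5.

Producer surplus falls by €278.5 thousand.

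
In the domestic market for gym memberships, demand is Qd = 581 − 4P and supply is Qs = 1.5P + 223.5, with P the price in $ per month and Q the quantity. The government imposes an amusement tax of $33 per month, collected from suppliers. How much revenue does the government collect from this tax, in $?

Tax revenue = $9405.

Without the tax, 581 − 4P = 1.5P + 223.5 gives 5.5P = 357.5, so P* = $65 and Q* = 321.
With the tax collected from suppliers, supply shifts: Qs = 1.5(P − 33) + 223.5.
Solving gives Q = 285 with consumers paying $74 and suppliers receiving $41 (the $33 wedge).
Revenue = t · Q = 33 · 285 = $9405.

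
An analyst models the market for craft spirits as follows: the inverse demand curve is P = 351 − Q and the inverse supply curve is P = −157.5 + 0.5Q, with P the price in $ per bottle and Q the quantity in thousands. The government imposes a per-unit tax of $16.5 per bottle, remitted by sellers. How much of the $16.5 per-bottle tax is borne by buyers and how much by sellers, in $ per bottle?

Buyers bear $11 per bottle; sellers bear $5.5 per bottle.

Inverting to Q(P) form: Qd = 351 − P; Qs = 2P + 315.
Without the tax, 351 − P = 2P + 315 gives 3P = 36, so P* = $12 and Q* = 339.
With the tax collected from sellers, supply shifts: Qs = 2(P − 16.5) + 315.
Solving gives Q = 328 with buyers paying $23 and sellers receiving $6.5 (the $16.5 wedge).
Burden on buyers: $11; on sellers: $5.5. (They sum to $16.5.)
The less price-elastic side of the market bears the larger share of a per-unit tax.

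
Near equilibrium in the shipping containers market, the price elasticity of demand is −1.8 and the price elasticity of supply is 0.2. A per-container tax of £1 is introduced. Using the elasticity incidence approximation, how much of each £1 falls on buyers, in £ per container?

Incidence ratio: buyers' share ≈ εs / (εs + |εd|) = 0.2 / (0.2 + 1.8) = 0.1.
So buyers bear ≈ 0.1 × £1 = £0.1; sellers bear £0.9.

Buyers bear ≈ £0.1 per container.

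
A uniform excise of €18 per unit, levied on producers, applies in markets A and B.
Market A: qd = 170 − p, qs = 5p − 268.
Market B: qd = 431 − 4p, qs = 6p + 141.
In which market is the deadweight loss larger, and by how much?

Market B, by €253.8.

Market A: pre-tax p* = €73, q* = 97; post-tax q = 82; deadweight loss = €135.
Market B: pre-tax p* = €29, q* = 315; post-tax q = 271.8; deadweight loss = €388.8.
Difference: €135 vs €388.8 → market B is larger by €253.8.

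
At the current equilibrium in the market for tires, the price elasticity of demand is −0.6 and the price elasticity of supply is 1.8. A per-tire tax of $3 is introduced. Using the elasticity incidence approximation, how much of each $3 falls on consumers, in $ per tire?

Incidence ratio: consumers' share ≈ εs / (εs + |εd|) = 1.8 / (1.8 + 0.6) = 0.75.
So consumers bear ≈ 0.75 × $3 = $2.25; suppliers bear $0.75.

Consumers bear ≈ $2.25 per tire.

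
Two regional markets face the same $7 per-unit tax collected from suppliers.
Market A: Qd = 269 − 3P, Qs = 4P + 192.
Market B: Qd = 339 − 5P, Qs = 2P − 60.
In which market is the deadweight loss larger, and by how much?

Market A, by $7.

Market A: pre-tax P* = $11, Q* = 236; post-tax Q = 224; deadweight loss = $42.
Market B: pre-tax P* = $57, Q* = 54; post-tax Q = 44; deadweight loss = $35.
Difference: $42 vs $35 → market A is larger by $7.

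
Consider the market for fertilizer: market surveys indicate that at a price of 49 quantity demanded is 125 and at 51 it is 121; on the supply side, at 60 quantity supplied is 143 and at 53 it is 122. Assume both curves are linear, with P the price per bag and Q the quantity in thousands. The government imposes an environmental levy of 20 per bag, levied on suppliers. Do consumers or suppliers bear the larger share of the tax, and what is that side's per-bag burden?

Demand slope: (121 − 125)/(51 − 49) = -2, so Qd = 223 − 2P.
Supply slope: (122 − 143)/(53 − 60) = 3, so Qs = 3P − 37.
Without the tax, 223 − 2P = 3P − 37 gives 5P = 260, so P* = 52 and Q* = 119.
With the tax collected from suppliers, supply shifts: Qs = 3(P − 20) − 37.
New equilibrium: consumers pay 64, suppliers receive 44, Q = 95. (Wedge: Pb − Ps = 20.)
Per-bag burden: consumers 12, suppliers 8.
Consumers take the larger share because demand is less price-elastic here (demand slope 2 vs supply slope 3).
The less price-elastic side of the market bears the larger share of a per-unit tax.

Consumers bear the larger share: 12 per bag.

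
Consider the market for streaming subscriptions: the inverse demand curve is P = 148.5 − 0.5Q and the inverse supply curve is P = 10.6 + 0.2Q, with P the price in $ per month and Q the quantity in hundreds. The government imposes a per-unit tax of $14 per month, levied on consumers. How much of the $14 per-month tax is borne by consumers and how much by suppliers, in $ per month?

Rewrite in direct form: Qd = 297 − 2P and Qs = 5P − 53.
Before the tax: set 297 − 2P = 5P − 53 → P* = $50, Q* = 197.
With the tax collected from consumers, demand (in seller-price terms) shifts: Qd = 297 − 2(P + 14).
New equilibrium: consumers pay $60, suppliers receive $46, Q = 177. (Wedge: Pb − Ps = 14.)
Burden on consumers: $10; on suppliers: $4. (They sum to $14.)
The less price-elastic side of the market bears the larger share of a per-unit tax.

Consumers bear $10 per month; suppliers bear $4 per month.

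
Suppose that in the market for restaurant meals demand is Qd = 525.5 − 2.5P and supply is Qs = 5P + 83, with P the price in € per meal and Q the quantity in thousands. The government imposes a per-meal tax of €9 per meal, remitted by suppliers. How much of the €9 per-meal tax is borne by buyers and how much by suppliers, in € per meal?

Buyers bear €6 per meal; suppliers bear €3 per meal.

Without the tax, 525.5 − 2.5P = 5P + 83 gives 7.5P = 442.5, so P* = €59 and Q* = 378.
With the tax collected from suppliers, supply shifts: Qs = 5(P − 9) + 83.
New equilibrium: buyers pay €65, suppliers receive €56, Q = 363. (Wedge: Pb − Ps = 9.)
Burden on buyers: €6; on suppliers: €3. (They sum to €9.)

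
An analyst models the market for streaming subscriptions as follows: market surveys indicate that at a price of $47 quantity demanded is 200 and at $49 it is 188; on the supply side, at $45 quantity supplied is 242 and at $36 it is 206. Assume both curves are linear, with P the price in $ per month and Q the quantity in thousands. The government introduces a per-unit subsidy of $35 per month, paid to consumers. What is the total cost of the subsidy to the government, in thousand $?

Government outlay = $10990 thousand.

Demand slope: (188 − 200)/(49 − 47) = -6, so Qd = 482 − 6P.
Supply slope: (206 − 242)/(36 − 45) = 4, so Qs = 4P + 62.
Without the subsidy, 482 − 6P = 4P + 62 gives 10P = 420, so P* = $42 and Q* = 230.
With a per-unit subsidy paid to consumers, each effectively pays P − 35, so demand becomes Qd = 482 − 6(P − 35).
Solving gives Q = 314 with consumers paying $28 and producers receiving $63 (the $35 wedge).
Outlay = t · Q = 35 · 314 = $10990.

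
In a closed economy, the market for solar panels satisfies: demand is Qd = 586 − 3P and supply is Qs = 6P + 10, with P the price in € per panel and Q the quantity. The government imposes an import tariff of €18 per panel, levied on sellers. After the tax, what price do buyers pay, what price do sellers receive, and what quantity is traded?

Without the tax, 586 − 3P = 6P + 10 gives 9P = 576, so P* = €64 and Q* = 394.
With the tax collected from sellers, supply shifts: Qs = 6(P − 18) + 10.
New equilibrium: buyers pay €76, sellers receive €58, Q = 358. (Wedge: Pb − Ps = 18.)
The less price-elastic side of the market bears the larger share of a per-unit tax.

Buyers pay €76; sellers receive €58; quantity = 358.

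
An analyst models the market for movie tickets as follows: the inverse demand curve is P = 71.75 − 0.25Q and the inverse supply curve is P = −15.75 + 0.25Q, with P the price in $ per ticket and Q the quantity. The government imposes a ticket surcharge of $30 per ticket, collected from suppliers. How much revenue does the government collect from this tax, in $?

Inverting to Q(P) form: Qd = 287 − 4P; Qs = 4P + 63.
Before the tax: set 287 − 4P = 4P + 63 → P* = $28, Q* = 175.
With the tax collected from suppliers, supply shifts: Qs = 4(P − 30) + 63.
Solving gives Q = 115 with consumers paying $43 and suppliers receiving $13 (the $30 wedge).
Revenue = t · Q = 30 · 115 = $3450.

Tax revenue = $3450.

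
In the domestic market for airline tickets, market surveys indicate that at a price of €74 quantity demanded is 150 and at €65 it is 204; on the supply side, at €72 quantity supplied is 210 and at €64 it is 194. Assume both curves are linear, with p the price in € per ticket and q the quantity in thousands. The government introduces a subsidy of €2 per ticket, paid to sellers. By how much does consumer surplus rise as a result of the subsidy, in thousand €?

Demand slope: (204 − 150)/(65 − 74) = -6, so qd = 594 − 6p.
Supply slope: (194 − 210)/(64 − 72) = 2, so qs = 2p + 66.
Before the subsidy: set 594 − 6p = 2p + 66 → p* = €66, q* = 198.
With a per-unit subsidy paid to sellers, each receives p + 2 per unit sold, so supply becomes qs = 2(p + 2) + 66.
New equilibrium: consumers pay €65.5, sellers receive €67.5, q = 201. (Wedge: pb − ps = −2.)
ΔCS is the trapezoid between Q = 201 and Q = 198 of height €0.5: ½ · (198 + 201) · 0.5 = €99.75.

Consumer surplus rises by €99.75 thousand.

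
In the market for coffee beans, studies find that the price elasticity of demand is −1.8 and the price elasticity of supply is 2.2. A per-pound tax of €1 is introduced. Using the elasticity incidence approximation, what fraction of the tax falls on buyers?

Buyers' share ≈ 0.55.

Incidence ratio: buyers' share ≈ εs / (εs + |εd|) = 2.2 / (2.2 + 1.8) = 0.55.
Supply is the more elastic side, so buyers bear the larger share.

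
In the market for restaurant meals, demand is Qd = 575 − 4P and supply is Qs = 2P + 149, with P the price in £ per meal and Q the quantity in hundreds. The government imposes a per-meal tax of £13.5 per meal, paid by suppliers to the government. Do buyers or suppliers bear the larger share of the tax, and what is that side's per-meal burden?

Without the tax, 575 − 4P = 2P + 149 gives 6P = 426, so P* = £71 and Q* = 291.
With the tax collected from suppliers, supply shifts: Qs = 2(P − 13.5) + 149.
Solving gives Q = 273 with buyers paying £75.5 and suppliers receiving £62 (the £13.5 wedge).
Per-meal burden: buyers £4.5, suppliers £9.
Suppliers take the larger share because supply is less price-elastic here (demand slope 4 vs supply slope 2).
The less price-elastic side of the market bears the larger share of a per-unit tax.

Suppliers bear the larger share: £9 per meal.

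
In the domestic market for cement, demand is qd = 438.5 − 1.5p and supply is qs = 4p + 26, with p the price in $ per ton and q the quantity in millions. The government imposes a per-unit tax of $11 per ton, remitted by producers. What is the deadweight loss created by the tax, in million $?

Deadweight loss = $66 million.

Before the tax: set 438.5 − 1.5p = 4p + 26 → p* = $75, q* = 326.
With the tax collected from producers, supply shifts: qs = 4(p − 11) + 26.
Solving gives q = 314 with consumers paying $83 and producers receiving $72 (the $11 wedge).
Quantity falls by |ΔQ| = |326 − 314| = 12.
DWL = ½ · t · |ΔQ| = ½ · 11 · 12 = $66.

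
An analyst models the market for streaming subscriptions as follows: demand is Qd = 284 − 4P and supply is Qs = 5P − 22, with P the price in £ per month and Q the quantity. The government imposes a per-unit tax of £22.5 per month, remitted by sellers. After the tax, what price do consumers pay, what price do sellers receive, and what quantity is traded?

Before the tax: set 284 − 4P = 5P − 22 → P* = £34, Q* = 148.
With the tax collected from sellers, supply shifts: Qs = 5(P − 22.5) − 22.
Solving gives Q = 98 with consumers paying £46.5 and sellers receiving £24 (the £22.5 wedge).
The less price-elastic side of the market bears the larger share of a per-unit tax.

Consumers pay £46.5; sellers receive £24; quantity = 98.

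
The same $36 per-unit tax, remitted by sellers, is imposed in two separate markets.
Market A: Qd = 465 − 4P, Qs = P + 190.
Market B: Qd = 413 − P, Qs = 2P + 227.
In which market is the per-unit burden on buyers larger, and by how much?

Market A: pre-tax P* = $55, Q* = 245; post-tax Q = 216.2; per-unit burden on buyers = $7.2.
Market B: pre-tax P* = $62, Q* = 351; post-tax Q = 327; per-unit burden on buyers = $24.
Difference: $7.2 vs $24 → market B is larger by $16.8.

Market B, by $16.8.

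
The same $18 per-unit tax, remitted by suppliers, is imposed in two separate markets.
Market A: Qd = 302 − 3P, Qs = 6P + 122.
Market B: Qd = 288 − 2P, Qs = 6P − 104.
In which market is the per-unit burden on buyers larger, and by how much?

Market A: pre-tax P* = $20, Q* = 242; post-tax Q = 206; per-unit burden on buyers = $12.
Market B: pre-tax P* = $49, Q* = 190; post-tax Q = 163; per-unit burden on buyers = $13.5.
Difference: $12 vs $13.5 → market B is larger by $1.5.

Market B, by $1.5.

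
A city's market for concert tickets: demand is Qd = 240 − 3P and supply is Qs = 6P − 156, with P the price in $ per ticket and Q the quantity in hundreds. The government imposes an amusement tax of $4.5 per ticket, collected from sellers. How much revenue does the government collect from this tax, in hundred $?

Without the tax, 240 − 3P = 6P − 156 gives 9P = 396, so P* = $44 and Q* = 108.
With the tax collected from sellers, supply shifts: Qs = 6(P − 4.5) − 156.
New equilibrium: buyers pay $47, sellers receive $42.5, Q = 99. (Wedge: Pb − Ps = 4.5.)
Revenue = t · Q = 4.5 · 99 = $445.5.

Tax revenue = $445.5 hundred.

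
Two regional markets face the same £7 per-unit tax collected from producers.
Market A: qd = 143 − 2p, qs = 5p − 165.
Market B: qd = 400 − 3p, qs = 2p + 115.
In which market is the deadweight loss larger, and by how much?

Market A, by £5.6.

Market A: pre-tax p* = £44, q* = 55; post-tax q = 45; deadweight loss = £35.
Market B: pre-tax p* = £57, q* = 229; post-tax q = 220.6; deadweight loss = £29.4.
Difference: £35 vs £29.4 → market A is larger by £5.6.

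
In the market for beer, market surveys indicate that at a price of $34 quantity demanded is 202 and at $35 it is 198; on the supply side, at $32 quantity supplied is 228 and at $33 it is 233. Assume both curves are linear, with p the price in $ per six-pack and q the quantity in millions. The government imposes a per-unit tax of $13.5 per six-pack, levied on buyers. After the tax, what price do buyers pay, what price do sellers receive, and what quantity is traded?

Buyers pay $37.5; sellers receive $24; quantity = 188.

Demand slope: (198 − 202)/(35 − 34) = -4, so qd = 338 − 4p.
Supply slope: (233 − 228)/(33 − 32) = 5, so qs = 5p + 68.
Before the tax: set 338 − 4p = 5p + 68 → p* = $30, q* = 218.
With the tax collected from buyers, demand (in seller-price terms) shifts: qd = 338 − 4(p + 13.5).
Solving gives q = 188 with buyers paying $37.5 and sellers receiving $24 (the $13.5 wedge).
The less price-elastic side of the market bears the larger share of a per-unit tax.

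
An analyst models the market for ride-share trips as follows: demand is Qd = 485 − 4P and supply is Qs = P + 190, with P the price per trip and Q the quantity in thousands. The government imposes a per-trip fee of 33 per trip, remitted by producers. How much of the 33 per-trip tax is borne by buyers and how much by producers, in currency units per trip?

Buyers bear 6.6 per trip; producers bear 26.4 per trip.

Without the tax, 485 − 4P = P + 190 gives 5P = 295, so P* = 59 and Q* = 249.
With the tax collected from producers, supply shifts: Qs = (P − 33) + 190.
Solving gives Q = 222.6 with buyers paying 65.6 and producers receiving 32.6 (the 33 wedge).
Burden on buyers: 6.6; on producers: 26.4. (They sum to 33.)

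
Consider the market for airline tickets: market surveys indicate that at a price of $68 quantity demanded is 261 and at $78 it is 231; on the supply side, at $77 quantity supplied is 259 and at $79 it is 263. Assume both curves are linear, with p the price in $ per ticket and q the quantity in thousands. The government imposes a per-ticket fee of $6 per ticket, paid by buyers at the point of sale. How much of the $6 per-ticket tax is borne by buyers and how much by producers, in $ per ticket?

Buyers bear $2.4 per ticket; producers bear $3.6 per ticket.

Demand slope: (231 − 261)/(78 − 68) = -3, so qd = 465 − 3p.
Supply slope: (263 − 259)/(79 − 77) = 2, so qs = 2p + 105.
Before the tax: set 465 − 3p = 2p + 105 → p* = $72, q* = 249.
With the tax collected from buyers, demand (in seller-price terms) shifts: qd = 465 − 3(p + 6).
New equilibrium: buyers pay $74.4, producers receive $68.4, q = 241.8. (Wedge: pb − ps = 6.)
Burden on buyers: $2.4; on producers: $3.6. (They sum to $6.)
The less price-elastic side of the market bears the larger share of a per-unit tax.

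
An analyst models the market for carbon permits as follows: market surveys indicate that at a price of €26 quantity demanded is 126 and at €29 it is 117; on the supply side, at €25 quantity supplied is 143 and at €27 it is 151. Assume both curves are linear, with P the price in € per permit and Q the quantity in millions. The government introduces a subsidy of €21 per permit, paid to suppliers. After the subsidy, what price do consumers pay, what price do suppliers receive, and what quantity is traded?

Demand slope: (117 − 126)/(29 − 26) = -3, so Qd = 204 − 3P.
Supply slope: (151 − 143)/(27 − 25) = 4, so Qs = 4P + 43.
Before the subsidy: set 204 − 3P = 4P + 43 → P* = €23, Q* = 135.
With a per-unit subsidy paid to suppliers, each receives P + 21 per unit sold, so supply becomes Qs = 4(P + 21) + 43.
New equilibrium: consumers pay €11, suppliers receive €32, Q = 171. (Wedge: Pb − Ps = −21.)

Consumers pay €11; suppliers receive €32; quantity = 171.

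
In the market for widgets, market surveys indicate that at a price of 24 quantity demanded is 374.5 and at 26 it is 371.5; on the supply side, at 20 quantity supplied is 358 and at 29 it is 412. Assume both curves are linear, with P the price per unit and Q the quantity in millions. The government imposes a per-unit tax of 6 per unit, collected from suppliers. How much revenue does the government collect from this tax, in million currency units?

Demand slope: (371.5 − 374.5)/(26 − 24) = -1.5, so Qd = 410.5 − 1.5P.
Supply slope: (412 − 358)/(29 − 20) = 6, so Qs = 6P + 238.
Without the tax, 410.5 − 1.5P = 6P + 238 gives 7.5P = 172.5, so P* = 23 and Q* = 376.
With the tax collected from suppliers, supply shifts: Qs = 6(P − 6) + 238.
New equilibrium: consumers pay 27.8, suppliers receive 21.8, Q = 368.8. (Wedge: Pb − Ps = 6.)
Revenue = t · Q = 6 · 368.8 = 2212.8.

Tax revenue = 2212.8 million.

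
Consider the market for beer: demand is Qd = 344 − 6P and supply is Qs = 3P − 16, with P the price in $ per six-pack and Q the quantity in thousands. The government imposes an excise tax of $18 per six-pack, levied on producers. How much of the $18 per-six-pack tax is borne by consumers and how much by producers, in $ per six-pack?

Before the tax: set 344 − 6P = 3P − 16 → P* = $40, Q* = 104.
With the tax collected from producers, supply shifts: Qs = 3(P − 18) − 16.
New equilibrium: consumers pay $46, producers receive $28, Q = 68. (Wedge: Pb − Ps = 18.)
Burden on consumers: $6; on producers: $12. (They sum to $18.)
The less price-elastic side of the market bears the larger share of a per-unit tax.

Consumers bear $6 per six-pack; producers bear $12 per six-pack.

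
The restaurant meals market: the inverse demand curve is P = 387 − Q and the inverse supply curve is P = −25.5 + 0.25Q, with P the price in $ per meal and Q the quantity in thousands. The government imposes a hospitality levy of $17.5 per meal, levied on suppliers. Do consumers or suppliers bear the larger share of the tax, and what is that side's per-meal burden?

Consumers bear the larger share: $14 per meal.

Rewrite in direct form: Qd = 387 − P and Qs = 4P + 102.
Without the tax, 387 − P = 4P + 102 gives 5P = 285, so P* = $57 and Q* = 330.
With the tax collected from suppliers, supply shifts: Qs = 4(P − 17.5) + 102.
New equilibrium: consumers pay $71, suppliers receive $53.5, Q = 316. (Wedge: Pb − Ps = 17.5.)
Per-meal burden: consumers $14, suppliers $3.5.
Consumers take the larger share because demand is less price-elastic here (demand slope 1 vs supply slope 4).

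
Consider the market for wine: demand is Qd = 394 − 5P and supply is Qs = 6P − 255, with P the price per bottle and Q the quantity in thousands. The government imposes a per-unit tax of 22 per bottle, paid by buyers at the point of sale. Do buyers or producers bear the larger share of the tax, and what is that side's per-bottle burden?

Buyers bear the larger share: 12 per bottle.

Before the tax: set 394 − 5P = 6P − 255 → P* = 59, Q* = 99.
With the tax collected from buyers, demand (in seller-price terms) shifts: Qd = 394 − 5(P + 22).
Solving gives Q = 39 with buyers paying 71 and producers receiving 49 (the 22 wedge).
Per-bottle burden: buyers 12, producers 10.
Buyers take the larger share because demand is less price-elastic here (demand slope 5 vs supply slope 6).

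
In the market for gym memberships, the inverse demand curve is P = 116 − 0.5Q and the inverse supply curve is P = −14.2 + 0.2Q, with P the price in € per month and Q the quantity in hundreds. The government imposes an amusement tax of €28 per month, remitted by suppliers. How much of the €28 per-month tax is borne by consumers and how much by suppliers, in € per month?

Rewrite in direct form: Qd = 232 − 2P and Qs = 5P + 71.
Without the tax, 232 − 2P = 5P + 71 gives 7P = 161, so P* = €23 and Q* = 186.
With the tax collected from suppliers, supply shifts: Qs = 5(P − 28) + 71.
Solving gives Q = 146 with consumers paying €43 and suppliers receiving €15 (the €28 wedge).
Burden on consumers: €20; on suppliers: €8. (They sum to €28.)

Consumers bear €20 per month; suppliers bear €8 per month.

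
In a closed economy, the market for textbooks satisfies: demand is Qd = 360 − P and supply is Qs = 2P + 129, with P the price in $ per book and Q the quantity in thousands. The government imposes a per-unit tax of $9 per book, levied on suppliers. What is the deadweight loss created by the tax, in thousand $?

Before the tax: set 360 − P = 2P + 129 → P* = $77, Q* = 283.
With the tax collected from suppliers, supply shifts: Qs = 2(P − 9) + 129.
Solving gives Q = 277 with consumers paying $83 and suppliers receiving $74 (the $9 wedge).
Quantity falls by |ΔQ| = |283 − 277| = 6.
DWL = ½ · t · |ΔQ| = ½ · 9 · 6 = $27.

Deadweight loss = $27 thousand.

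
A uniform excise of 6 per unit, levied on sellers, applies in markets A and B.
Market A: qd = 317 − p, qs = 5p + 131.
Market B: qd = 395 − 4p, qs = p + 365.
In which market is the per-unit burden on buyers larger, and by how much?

Market A, by 3.8.

Market A: pre-tax p* = 31, q* = 286; post-tax q = 281; per-unit burden on buyers = 5.
Market B: pre-tax p* = 6, q* = 371; post-tax q = 366.2; per-unit burden on buyers = 1.2.
Difference: 5 vs 1.2 → market A is larger by 3.8.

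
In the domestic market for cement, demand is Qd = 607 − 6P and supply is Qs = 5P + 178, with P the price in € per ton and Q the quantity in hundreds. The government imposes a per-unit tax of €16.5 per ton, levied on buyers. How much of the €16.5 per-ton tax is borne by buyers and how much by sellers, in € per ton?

Without the tax, 607 − 6P = 5P + 178 gives 11P = 429, so P* = €39 and Q* = 373.
With the tax collected from buyers, demand (in seller-price terms) shifts: Qd = 607 − 6(P + 16.5).
Solving gives Q = 328 with buyers paying €46.5 and sellers receiving €30 (the €16.5 wedge).
Burden on buyers: €7.5; on sellers: €9. (They sum to €16.5.)

Buyers bear €7.5 per ton; sellers bear €9 per ton.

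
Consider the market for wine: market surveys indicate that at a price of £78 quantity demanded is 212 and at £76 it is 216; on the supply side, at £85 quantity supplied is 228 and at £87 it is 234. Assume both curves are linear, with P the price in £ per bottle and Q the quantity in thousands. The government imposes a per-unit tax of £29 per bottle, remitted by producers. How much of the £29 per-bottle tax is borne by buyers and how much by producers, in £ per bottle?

Buyers bear £17.4 per bottle; producers bear £11.6 per bottle.

Demand slope: (216 − 212)/(76 − 78) = -2, so Qd = 368 − 2P.
Supply slope: (234 − 228)/(87 − 85) = 3, so Qs = 3P − 27.
Before the tax: set 368 − 2P = 3P − 27 → P* = £79, Q* = 210.
With the tax collected from producers, supply shifts: Qs = 3(P − 29) − 27.
New equilibrium: buyers pay £96.4, producers receive £67.4, Q = 175.2. (Wedge: Pb − Ps = 29.)
Burden on buyers: £17.4; on producers: £11.6. (They sum to £29.)
The less price-elastic side of the market bears the larger share of a per-unit tax.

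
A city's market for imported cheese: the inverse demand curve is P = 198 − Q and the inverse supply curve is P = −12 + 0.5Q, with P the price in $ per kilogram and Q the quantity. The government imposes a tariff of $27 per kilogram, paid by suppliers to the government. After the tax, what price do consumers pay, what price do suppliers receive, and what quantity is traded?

Consumers pay $76; suppliers receive $49; quantity = 122.

Rewrite in direct form: Qd = 198 − P and Qs = 2P + 24.
Before the tax: set 198 − P = 2P + 24 → P* = $58, Q* = 140.
With the tax collected from suppliers, supply shifts: Qs = 2(P − 27) + 24.
New equilibrium: consumers pay $76, suppliers receive $49, Q = 122. (Wedge: Pb − Ps = 27.)
The less price-elastic side of the market bears the larger share of a per-unit tax.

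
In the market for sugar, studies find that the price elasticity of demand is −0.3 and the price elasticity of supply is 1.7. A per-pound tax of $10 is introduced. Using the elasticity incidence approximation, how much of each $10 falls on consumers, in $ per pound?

Incidence ratio: consumers' share ≈ εs / (εs + |εd|) = 1.7 / (1.7 + 0.3) = 0.85.
So consumers bear ≈ 0.85 × $10 = $8.5; producers bear $1.5.

Consumers bear ≈ $8.5 per pound.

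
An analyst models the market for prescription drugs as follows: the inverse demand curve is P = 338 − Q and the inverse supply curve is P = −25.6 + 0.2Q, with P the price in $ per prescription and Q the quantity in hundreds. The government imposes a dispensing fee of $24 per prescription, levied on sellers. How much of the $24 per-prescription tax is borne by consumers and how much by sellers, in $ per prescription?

Rewrite in direct form: Qd = 338 − P and Qs = 5P + 128.
Without the tax, 338 − P = 5P + 128 gives 6P = 210, so P* = $35 and Q* = 303.
With the tax collected from sellers, supply shifts: Qs = 5(P − 24) + 128.
New equilibrium: consumers pay $55, sellers receive $31, Q = 283. (Wedge: Pb − Ps = 24.)
Burden on consumers: $20; on sellers: $4. (They sum to $24.)
The less price-elastic side of the market bears the larger share of a per-unit tax.

Consumers bear $20 per prescription; sellers bear $4 per prescription.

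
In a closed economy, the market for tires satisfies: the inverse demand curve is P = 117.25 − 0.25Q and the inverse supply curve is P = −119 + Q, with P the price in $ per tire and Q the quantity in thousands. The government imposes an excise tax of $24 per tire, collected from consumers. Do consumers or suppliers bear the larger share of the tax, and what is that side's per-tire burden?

Suppliers bear the larger share: $19.2 per tire.

Inverting to Q(P) form: Qd = 469 − 4P; Qs = P + 119.
Without the tax, 469 − 4P = P + 119 gives 5P = 350, so P* = $70 and Q* = 189.
With the tax collected from consumers, demand (in seller-price terms) shifts: Qd = 469 − 4(P + 24).
New equilibrium: consumers pay $74.8, suppliers receive $50.8, Q = 169.8. (Wedge: Pb − Ps = 24.)
Per-tire burden: consumers $4.8, suppliers $19.2.
Suppliers take the larger share because supply is less price-elastic here (demand slope 4 vs supply slope 1).
The less price-elastic side of the market bears the larger share of a per-unit tax.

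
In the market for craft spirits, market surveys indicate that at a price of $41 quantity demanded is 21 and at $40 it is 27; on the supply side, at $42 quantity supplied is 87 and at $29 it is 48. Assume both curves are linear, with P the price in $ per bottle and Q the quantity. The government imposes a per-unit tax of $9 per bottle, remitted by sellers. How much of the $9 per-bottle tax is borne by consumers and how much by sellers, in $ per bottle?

Demand slope: (27 − 21)/(40 − 41) = -6, so Qd = 267 − 6P.
Supply slope: (48 − 87)/(29 − 42) = 3, so Qs = 3P − 39.
Before the tax: set 267 − 6P = 3P − 39 → P* = $34, Q* = 63.
With the tax collected from sellers, supply shifts: Qs = 3(P − 9) − 39.
New equilibrium: consumers pay $37, sellers receive $28, Q = 45. (Wedge: Pb − Ps = 9.)
Burden on consumers: $3; on sellers: $6. (They sum to $9.)

Consumers bear $3 per bottle; sellers bear $6 per bottle.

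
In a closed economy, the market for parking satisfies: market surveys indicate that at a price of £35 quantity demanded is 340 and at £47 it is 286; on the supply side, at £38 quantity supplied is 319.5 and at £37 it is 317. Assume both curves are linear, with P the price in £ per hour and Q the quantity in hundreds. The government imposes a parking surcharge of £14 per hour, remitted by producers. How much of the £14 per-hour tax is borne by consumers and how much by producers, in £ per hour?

Demand slope: (286 − 340)/(47 − 35) = -4.5, so Qd = 497.5 − 4.5P.
Supply slope: (317 − 319.5)/(37 − 38) = 2.5, so Qs = 2.5P + 224.5.
Without the tax, 497.5 − 4.5P = 2.5P + 224.5 gives 7P = 273, so P* = £39 and Q* = 322.
With the tax collected from producers, supply shifts: Qs = 2.5(P − 14) + 224.5.
Solving gives Q = 299.5 with consumers paying £44 and producers receiving £30 (the £14 wedge).
Burden on consumers: £5; on producers: £9. (They sum to £14.)
The less price-elastic side of the market bears the larger share of a per-unit tax.

Consumers bear £5 per hour; producers bear £9 per hour.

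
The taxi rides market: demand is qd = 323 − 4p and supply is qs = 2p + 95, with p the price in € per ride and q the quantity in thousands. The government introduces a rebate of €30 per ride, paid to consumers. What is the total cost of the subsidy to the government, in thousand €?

Before the subsidy: set 323 − 4p = 2p + 95 → p* = €38, q* = 171.
With a per-unit subsidy paid to consumers, each effectively pays p − 30, so demand becomes qd = 323 − 4(p − 30).
New equilibrium: consumers pay €28, sellers receive €58, q = 211. (Wedge: pb − ps = −30.)
Outlay = t · Q = 30 · 211 = €6330.

Government outlay = €6330 thousand.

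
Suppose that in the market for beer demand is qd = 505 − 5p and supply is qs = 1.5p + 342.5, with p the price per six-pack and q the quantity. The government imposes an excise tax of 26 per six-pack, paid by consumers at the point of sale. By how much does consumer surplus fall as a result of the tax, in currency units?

Before the tax: set 505 − 5p = 1.5p + 342.5 → p* = 25, q* = 380.
With the tax collected from consumers, demand (in seller-price terms) shifts: qd = 505 − 5(p + 26).
New equilibrium: consumers pay 31, producers receive 5, q = 350. (Wedge: pb − ps = 26.)
ΔCS is the trapezoid between Q = 350 and Q = 380 of height 6: ½ · (380 + 350) · 6 = 2190.

Consumer surplus falls by 2190.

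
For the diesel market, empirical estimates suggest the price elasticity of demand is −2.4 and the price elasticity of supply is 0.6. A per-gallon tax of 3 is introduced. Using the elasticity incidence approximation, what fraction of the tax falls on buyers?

Incidence ratio: buyers' share ≈ εs / (εs + |εd|) = 0.6 / (0.6 + 2.4) = 0.2.
Supply is the less elastic side, so buyers bear the smaller share.

Buyers' share ≈ 0.2.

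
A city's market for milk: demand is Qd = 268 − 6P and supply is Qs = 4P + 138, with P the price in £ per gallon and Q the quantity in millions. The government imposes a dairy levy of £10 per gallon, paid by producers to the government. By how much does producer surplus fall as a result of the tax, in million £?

Without the tax, 268 − 6P = 4P + 138 gives 10P = 130, so P* = £13 and Q* = 190.
With the tax collected from producers, supply shifts: Qs = 4(P − 10) + 138.
New equilibrium: consumers pay £17, producers receive £7, Q = 166. (Wedge: Pb − Ps = 10.)
ΔPS is the trapezoid between Q = 166 and Q = 190 of height £6: ½ · (190 + 166) · 6 = £1068.

Producer surplus falls by £1068 million.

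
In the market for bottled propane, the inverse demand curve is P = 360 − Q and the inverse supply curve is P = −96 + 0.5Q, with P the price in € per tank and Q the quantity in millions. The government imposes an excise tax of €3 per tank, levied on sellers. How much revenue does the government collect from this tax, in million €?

Tax revenue = €906 million.

Inverting to Q(P) form: Qd = 360 − P; Qs = 2P + 192.
Without the tax, 360 − P = 2P + 192 gives 3P = 168, so P* = €56 and Q* = 304.
With the tax collected from sellers, supply shifts: Qs = 2(P − 3) + 192.
New equilibrium: consumers pay €58, sellers receive €55, Q = 302. (Wedge: Pb − Ps = 3.)
Revenue = t · Q = 3 · 302 = €906.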